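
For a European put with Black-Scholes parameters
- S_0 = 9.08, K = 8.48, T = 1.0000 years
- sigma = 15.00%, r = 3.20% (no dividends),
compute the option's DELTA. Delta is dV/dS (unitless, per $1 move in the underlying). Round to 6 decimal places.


d1 = 0.7440916187; d2 = 0.5940916187
phi(d1) = 0.3024695397; exp(-qT) = 1.0000000000; exp(-rT) = 0.9685065821
N(-d1) = 0.2284105247
Delta = -exp(-qT) * N(-d1) = -1.0000000000 * 0.2284105247 = -0.228411

Answer: Delta = -0.228411


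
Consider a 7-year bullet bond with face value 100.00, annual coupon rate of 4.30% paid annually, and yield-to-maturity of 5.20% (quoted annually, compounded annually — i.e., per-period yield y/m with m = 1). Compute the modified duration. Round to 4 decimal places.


Coupon per period c = face * coupon_rate / m = 4.300000
Periods per year m = 1; per-period yield y/m = 0.052000
Number of cashflows N = 7
Cashflows (t years, CF_t, discount factor 1/(1+y/m)^(m*t), PV):
  t = 1.0000: CF_t = 4.300000, DF = 0.950570, PV = 4.087452
  t = 2.0000: CF_t = 4.300000, DF = 0.903584, PV = 3.885411
  t = 3.0000: CF_t = 4.300000, DF = 0.858920, PV = 3.693357
  t = 4.0000: CF_t = 4.300000, DF = 0.816464, PV = 3.510795
  t = 5.0000: CF_t = 4.300000, DF = 0.776106, PV = 3.337258
  t = 6.0000: CF_t = 4.300000, DF = 0.737744, PV = 3.172298
  t = 7.0000: CF_t = 104.300000, DF = 0.701277, PV = 73.143229
Price P = sum_t PV_t = 94.829801
First compute Macaulay numerator sum_t t * PV_t:
  t * PV_t at t = 1.0000: 4.087452
  t * PV_t at t = 2.0000: 7.770822
  t * PV_t at t = 3.0000: 11.080070
  t * PV_t at t = 4.0000: 14.043181
  t * PV_t at t = 5.0000: 16.686289
  t * PV_t at t = 6.0000: 19.033790
  t * PV_t at t = 7.0000: 512.002604
Macaulay duration D = 584.704208 / 94.829801 = 6.165828
Modified duration = D / (1 + y/m) = 6.165828 / (1 + 0.052000) = 5.861053

Answer: Modified duration = 5.8611


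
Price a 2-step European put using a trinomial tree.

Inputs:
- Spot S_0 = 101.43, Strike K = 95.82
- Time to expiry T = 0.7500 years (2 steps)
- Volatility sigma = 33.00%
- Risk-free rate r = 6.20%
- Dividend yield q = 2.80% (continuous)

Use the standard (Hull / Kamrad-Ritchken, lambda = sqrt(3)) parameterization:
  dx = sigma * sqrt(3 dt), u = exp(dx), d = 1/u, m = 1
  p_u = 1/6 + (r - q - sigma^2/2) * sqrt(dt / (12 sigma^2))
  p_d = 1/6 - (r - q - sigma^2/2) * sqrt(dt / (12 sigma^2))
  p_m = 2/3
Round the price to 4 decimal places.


Answer: Price = V(0,0) = 6.8724

Derivation:
dt = T/N = 0.375000; dx = sigma*sqrt(3*dt) = 0.350018
u = exp(dx) = 1.419093; d = 1/u = 0.704676
p_u = 0.155712, p_m = 0.666667, p_d = 0.177621
Discount per step: exp(-r*dt) = 0.977018
Stock lattice S(k, j) with j the centered position index:
  k=0: S(0,+0) = 101.4300
  k=1: S(1,-1) = 71.4752; S(1,+0) = 101.4300; S(1,+1) = 143.9386
  k=2: S(2,-2) = 50.3668; S(2,-1) = 71.4752; S(2,+0) = 101.4300; S(2,+1) = 143.9386; S(2,+2) = 204.2622
Terminal payoffs V(N, j) = max(K - S_T, 0):
  V(2,-2) = 45.453151; V(2,-1) = 24.344763; V(2,+0) = 0.000000; V(2,+1) = 0.000000; V(2,+2) = 0.000000
Backward induction: V(k, j) = exp(-r*dt) * [p_u * V(k+1, j+1) + p_m * V(k+1, j) + p_d * V(k+1, j-1)]
  V(1,-1) = exp(-r*dt) * [p_u*0.000000 + p_m*24.344763 + p_d*45.453151] = 23.744764
  V(1,+0) = exp(-r*dt) * [p_u*0.000000 + p_m*0.000000 + p_d*24.344763] = 4.224776
  V(1,+1) = exp(-r*dt) * [p_u*0.000000 + p_m*0.000000 + p_d*0.000000] = 0.000000
  V(0,+0) = exp(-r*dt) * [p_u*0.000000 + p_m*4.224776 + p_d*23.744764] = 6.872441


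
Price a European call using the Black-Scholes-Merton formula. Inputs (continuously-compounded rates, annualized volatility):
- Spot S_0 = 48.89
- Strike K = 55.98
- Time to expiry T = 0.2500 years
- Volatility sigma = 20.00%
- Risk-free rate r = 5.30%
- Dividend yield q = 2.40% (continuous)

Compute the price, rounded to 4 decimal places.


Answer: Price = 0.2450

Derivation:
d1 = (ln(S/K) + (r - q + 0.5*sigma^2) * T) / (sigma * sqrt(T)) = -1.23171607
d2 = d1 - sigma * sqrt(T) = -1.33171607
exp(-rT) = 0.98683739; exp(-qT) = 0.99401796
C = S_0 * exp(-qT) * N(d1) - K * exp(-rT) * N(d2)
N(d1) = 0.10902758; N(d2) = 0.09147675
C = 48.8900 * 0.99401796 * 0.10902758 - 55.9800 * 0.98683739 * 0.09147675 = 0.2450


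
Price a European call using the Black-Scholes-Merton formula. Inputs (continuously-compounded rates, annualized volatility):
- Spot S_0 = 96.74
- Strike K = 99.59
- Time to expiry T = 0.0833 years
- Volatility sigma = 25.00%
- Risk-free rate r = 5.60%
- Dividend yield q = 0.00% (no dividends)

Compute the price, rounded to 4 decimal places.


Answer: Price = 1.7843

Derivation:
d1 = (ln(S/K) + (r - q + 0.5*sigma^2) * T) / (sigma * sqrt(T)) = -0.30167088
d2 = d1 - sigma * sqrt(T) = -0.37382523
exp(-rT) = 0.99534606; exp(-qT) = 1.00000000
C = S_0 * exp(-qT) * N(d1) - K * exp(-rT) * N(d2)
N(d1) = 0.38145149; N(d2) = 0.35426718
C = 96.7400 * 1.00000000 * 0.38145149 - 99.5900 * 0.99534606 * 0.35426718 = 1.7843


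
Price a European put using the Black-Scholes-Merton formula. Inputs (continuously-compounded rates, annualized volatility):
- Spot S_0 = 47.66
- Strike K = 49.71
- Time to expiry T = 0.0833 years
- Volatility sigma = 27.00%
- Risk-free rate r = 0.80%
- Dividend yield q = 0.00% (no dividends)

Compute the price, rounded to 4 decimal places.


Answer: Price = 2.7300

Derivation:
d1 = (ln(S/K) + (r - q + 0.5*sigma^2) * T) / (sigma * sqrt(T)) = -0.49291148
d2 = d1 - sigma * sqrt(T) = -0.57083818
exp(-rT) = 0.99933382; exp(-qT) = 1.00000000
P = K * exp(-rT) * N(-d2) - S_0 * exp(-qT) * N(-d1)
N(-d1) = 0.68896243; N(-d2) = 0.71594533
P = 49.7100 * 0.99933382 * 0.71594533 - 47.6600 * 1.00000000 * 0.68896243 = 2.7300


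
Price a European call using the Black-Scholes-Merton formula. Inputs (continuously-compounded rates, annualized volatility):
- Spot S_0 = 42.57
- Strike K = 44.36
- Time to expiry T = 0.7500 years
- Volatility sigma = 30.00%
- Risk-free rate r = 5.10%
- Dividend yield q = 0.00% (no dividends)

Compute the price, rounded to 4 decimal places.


d1 = (ln(S/K) + (r - q + 0.5*sigma^2) * T) / (sigma * sqrt(T)) = 0.11859397
d2 = d1 - sigma * sqrt(T) = -0.14121365
exp(-rT) = 0.96247229; exp(-qT) = 1.00000000
C = S_0 * exp(-qT) * N(d1) - K * exp(-rT) * N(d2)
N(d1) = 0.54720148; N(d2) = 0.44385058
C = 42.5700 * 1.00000000 * 0.54720148 - 44.3600 * 0.96247229 * 0.44385058 = 4.3440

Answer: Price = 4.3440


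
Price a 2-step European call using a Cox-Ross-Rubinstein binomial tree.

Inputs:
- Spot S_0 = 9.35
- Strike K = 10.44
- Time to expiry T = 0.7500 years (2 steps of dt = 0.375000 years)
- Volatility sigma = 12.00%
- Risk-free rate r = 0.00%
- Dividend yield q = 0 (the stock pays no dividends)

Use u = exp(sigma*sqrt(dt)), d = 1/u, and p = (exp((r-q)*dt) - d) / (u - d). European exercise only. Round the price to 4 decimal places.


dt = T/N = 0.375000
u = exp(sigma*sqrt(dt)) = 1.076252; d = 1/u = 0.929150
p = (exp((r-q)*dt) - d) / (u - d) = 0.481637
Discount per step: exp(-r*dt) = 1.000000
Stock lattice S(k, i) with i counting down-moves:
  k=0: S(0,0) = 9.3500
  k=1: S(1,0) = 10.0630; S(1,1) = 8.6876
  k=2: S(2,0) = 10.8303; S(2,1) = 9.3500; S(2,2) = 8.0720
Terminal payoffs V(N, i) = max(S_T - K, 0):
  V(2,0) = 0.390278; V(2,1) = 0.000000; V(2,2) = 0.000000
Backward induction: V(k, i) = exp(-r*dt) * [p * V(k+1, i) + (1-p) * V(k+1, i+1)].
  V(1,0) = exp(-r*dt) * [p*0.390278 + (1-p)*0.000000] = 0.187972
  V(1,1) = exp(-r*dt) * [p*0.000000 + (1-p)*0.000000] = 0.000000
  V(0,0) = exp(-r*dt) * [p*0.187972 + (1-p)*0.000000] = 0.090534

Answer: Price = V(0,0) = 0.0905


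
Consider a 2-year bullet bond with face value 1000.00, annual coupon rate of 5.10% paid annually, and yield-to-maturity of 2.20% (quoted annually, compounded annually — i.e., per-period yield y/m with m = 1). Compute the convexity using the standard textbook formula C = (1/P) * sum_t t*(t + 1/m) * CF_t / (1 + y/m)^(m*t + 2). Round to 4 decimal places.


Coupon per period c = face * coupon_rate / m = 51.000000
Periods per year m = 1; per-period yield y/m = 0.022000
Number of cashflows N = 2
Cashflows (t years, CF_t, discount factor 1/(1+y/m)^(m*t), PV):
  t = 1.0000: CF_t = 51.000000, DF = 0.978474, PV = 49.902153
  t = 2.0000: CF_t = 1051.000000, DF = 0.957411, PV = 1006.238487
Price P = sum_t PV_t = 1056.140640
Convexity numerator sum_t t*(t + 1/m) * CF_t / (1+y/m)^(m*t + 2):
  t = 1.0000: term = 95.553695
  t = 2.0000: term = 5780.300055
Convexity = (1/P) * sum = 5875.853750 / 1056.140640 = 5.563514

Answer: Convexity = 5.5635


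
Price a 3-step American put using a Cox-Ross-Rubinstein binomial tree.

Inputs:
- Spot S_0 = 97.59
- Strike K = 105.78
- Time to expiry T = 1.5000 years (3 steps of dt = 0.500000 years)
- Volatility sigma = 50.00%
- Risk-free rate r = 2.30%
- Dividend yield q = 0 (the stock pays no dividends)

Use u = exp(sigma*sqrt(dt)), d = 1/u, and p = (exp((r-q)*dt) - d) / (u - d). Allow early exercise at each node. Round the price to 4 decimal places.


Answer: Price = V(0,0) = 28.4754

Derivation:
dt = T/N = 0.500000
u = exp(sigma*sqrt(dt)) = 1.424119; d = 1/u = 0.702189
p = (exp((r-q)*dt) - d) / (u - d) = 0.428542
Discount per step: exp(-r*dt) = 0.988566
Stock lattice S(k, i) with i counting down-moves:
  k=0: S(0,0) = 97.5900
  k=1: S(1,0) = 138.9798; S(1,1) = 68.5266
  k=2: S(2,0) = 197.9237; S(2,1) = 97.5900; S(2,2) = 48.1186
  k=3: S(3,0) = 281.8670; S(3,1) = 138.9798; S(3,2) = 68.5266; S(3,3) = 33.7883
Terminal payoffs V(N, i) = max(K - S_T, 0):
  V(3,0) = 0.000000; V(3,1) = 0.000000; V(3,2) = 37.253424; V(3,3) = 71.991691
Backward induction: V(k, i) = exp(-r*dt) * [p * V(k+1, i) + (1-p) * V(k+1, i+1)]; then take max(V_cont, immediate exercise) for American.
  V(2,0) = exp(-r*dt) * [p*0.000000 + (1-p)*0.000000] = 0.000000; exercise = 0.000000; V(2,0) = max -> 0.000000
  V(2,1) = exp(-r*dt) * [p*0.000000 + (1-p)*37.253424] = 21.045332; exercise = 8.190000; V(2,1) = max -> 21.045332
  V(2,2) = exp(-r*dt) * [p*37.253424 + (1-p)*71.991691] = 56.451924; exercise = 57.661426; V(2,2) = max -> 57.661426
  V(1,0) = exp(-r*dt) * [p*0.000000 + (1-p)*21.045332] = 11.889001; exercise = 0.000000; V(1,0) = max -> 11.889001
  V(1,1) = exp(-r*dt) * [p*21.045332 + (1-p)*57.661426] = 41.489986; exercise = 37.253424; V(1,1) = max -> 41.489986
  V(0,0) = exp(-r*dt) * [p*11.889001 + (1-p)*41.489986] = 28.475351; exercise = 8.190000; V(0,0) = max -> 28.475351


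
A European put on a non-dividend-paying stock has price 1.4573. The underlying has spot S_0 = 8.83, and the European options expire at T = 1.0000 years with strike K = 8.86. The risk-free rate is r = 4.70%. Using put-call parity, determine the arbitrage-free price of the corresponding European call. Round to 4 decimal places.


Answer: Call price = 1.8341

Derivation:
Put-call parity: C - P = S_0 * exp(-qT) - K * exp(-rT).
S_0 * exp(-qT) = 8.8300 * 1.00000000 = 8.83000000
K * exp(-rT) = 8.8600 * 0.95408740 = 8.45321434
C = P + S*exp(-qT) - K*exp(-rT)
C = 1.4573 + 8.83000000 - 8.45321434 = 1.8341


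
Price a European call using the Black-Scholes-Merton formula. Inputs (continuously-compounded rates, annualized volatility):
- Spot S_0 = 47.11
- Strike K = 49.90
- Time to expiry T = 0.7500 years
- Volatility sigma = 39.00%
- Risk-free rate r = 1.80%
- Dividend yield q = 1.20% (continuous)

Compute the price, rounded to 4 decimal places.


d1 = (ln(S/K) + (r - q + 0.5*sigma^2) * T) / (sigma * sqrt(T)) = 0.01184838
d2 = d1 - sigma * sqrt(T) = -0.32590153
exp(-rT) = 0.98659072; exp(-qT) = 0.99104038
C = S_0 * exp(-qT) * N(d1) - K * exp(-rT) * N(d2)
N(d1) = 0.50472671; N(d2) = 0.37224943
C = 47.1100 * 0.99104038 * 0.50472671 - 49.9000 * 0.98659072 * 0.37224943 = 5.2385

Answer: Price = 5.2385


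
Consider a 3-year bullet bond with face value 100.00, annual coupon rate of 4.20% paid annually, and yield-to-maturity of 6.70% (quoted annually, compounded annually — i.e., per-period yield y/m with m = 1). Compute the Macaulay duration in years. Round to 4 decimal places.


Coupon per period c = face * coupon_rate / m = 4.200000
Periods per year m = 1; per-period yield y/m = 0.067000
Number of cashflows N = 3
Cashflows (t years, CF_t, discount factor 1/(1+y/m)^(m*t), PV):
  t = 1.0000: CF_t = 4.200000, DF = 0.937207, PV = 3.936270
  t = 2.0000: CF_t = 4.200000, DF = 0.878357, PV = 3.689100
  t = 3.0000: CF_t = 104.200000, DF = 0.823203, PV = 85.777713
Price P = sum_t PV_t = 93.403083
Macaulay numerator sum_t t * PV_t:
  t * PV_t at t = 1.0000: 3.936270
  t * PV_t at t = 2.0000: 7.378200
  t * PV_t at t = 3.0000: 257.333138
Macaulay duration D = (sum_t t * PV_t) / P = 268.647608 / 93.403083 = 2.876218

Answer: Macaulay duration = 2.8762 years


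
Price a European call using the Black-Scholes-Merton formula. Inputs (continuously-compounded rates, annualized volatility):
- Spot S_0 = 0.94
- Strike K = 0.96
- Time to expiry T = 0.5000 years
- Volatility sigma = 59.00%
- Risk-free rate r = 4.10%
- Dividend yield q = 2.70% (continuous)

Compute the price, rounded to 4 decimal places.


d1 = (ln(S/K) + (r - q + 0.5*sigma^2) * T) / (sigma * sqrt(T)) = 0.17491087
d2 = d1 - sigma * sqrt(T) = -0.24228213
exp(-rT) = 0.97970870; exp(-qT) = 0.98659072
C = S_0 * exp(-qT) * N(d1) - K * exp(-rT) * N(d2)
N(d1) = 0.56942517; N(d2) = 0.40428078
C = 0.9400 * 0.98659072 * 0.56942517 - 0.9600 * 0.97970870 * 0.40428078 = 0.1478

Answer: Price = 0.1478


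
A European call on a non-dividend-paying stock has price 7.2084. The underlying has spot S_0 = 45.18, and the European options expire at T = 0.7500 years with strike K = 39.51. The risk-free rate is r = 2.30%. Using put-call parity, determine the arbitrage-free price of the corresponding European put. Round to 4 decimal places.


Put-call parity: C - P = S_0 * exp(-qT) - K * exp(-rT).
S_0 * exp(-qT) = 45.1800 * 1.00000000 = 45.18000000
K * exp(-rT) = 39.5100 * 0.98289793 = 38.83429719
P = C - S*exp(-qT) + K*exp(-rT)
P = 7.2084 - 45.18000000 + 38.83429719 = 0.8627

Answer: Put price = 0.8627


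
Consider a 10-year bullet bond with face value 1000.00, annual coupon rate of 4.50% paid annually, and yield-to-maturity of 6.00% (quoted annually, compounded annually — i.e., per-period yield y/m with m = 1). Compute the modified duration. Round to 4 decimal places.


Answer: Modified duration = 7.6855

Derivation:
Coupon per period c = face * coupon_rate / m = 45.000000
Periods per year m = 1; per-period yield y/m = 0.060000
Number of cashflows N = 10
Cashflows (t years, CF_t, discount factor 1/(1+y/m)^(m*t), PV):
  t = 1.0000: CF_t = 45.000000, DF = 0.943396, PV = 42.452830
  t = 2.0000: CF_t = 45.000000, DF = 0.889996, PV = 40.049840
  t = 3.0000: CF_t = 45.000000, DF = 0.839619, PV = 37.782868
  t = 4.0000: CF_t = 45.000000, DF = 0.792094, PV = 35.644215
  t = 5.0000: CF_t = 45.000000, DF = 0.747258, PV = 33.626618
  t = 6.0000: CF_t = 45.000000, DF = 0.704961, PV = 31.723224
  t = 7.0000: CF_t = 45.000000, DF = 0.665057, PV = 29.927570
  t = 8.0000: CF_t = 45.000000, DF = 0.627412, PV = 28.233557
  t = 9.0000: CF_t = 45.000000, DF = 0.591898, PV = 26.635431
  t = 10.0000: CF_t = 1045.000000, DF = 0.558395, PV = 583.522542
Price P = sum_t PV_t = 889.598694
First compute Macaulay numerator sum_t t * PV_t:
  t * PV_t at t = 1.0000: 42.452830
  t * PV_t at t = 2.0000: 80.099680
  t * PV_t at t = 3.0000: 113.348603
  t * PV_t at t = 4.0000: 142.576859
  t * PV_t at t = 5.0000: 168.133089
  t * PV_t at t = 6.0000: 190.339346
  t * PV_t at t = 7.0000: 209.492991
  t * PV_t at t = 8.0000: 225.868454
  t * PV_t at t = 9.0000: 239.718878
  t * PV_t at t = 10.0000: 5835.225419
Macaulay duration D = 7247.256148 / 889.598694 = 8.146658
Modified duration = D / (1 + y/m) = 8.146658 / (1 + 0.060000) = 7.685526


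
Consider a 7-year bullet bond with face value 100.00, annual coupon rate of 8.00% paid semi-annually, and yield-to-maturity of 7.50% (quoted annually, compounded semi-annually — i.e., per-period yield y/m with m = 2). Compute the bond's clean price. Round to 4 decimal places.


Coupon per period c = face * coupon_rate / m = 4.000000
Periods per year m = 2; per-period yield y/m = 0.037500
Number of cashflows N = 14
Cashflows (t years, CF_t, discount factor 1/(1+y/m)^(m*t), PV):
  t = 0.5000: CF_t = 4.000000, DF = 0.963855, PV = 3.855422
  t = 1.0000: CF_t = 4.000000, DF = 0.929017, PV = 3.716069
  t = 1.5000: CF_t = 4.000000, DF = 0.895438, PV = 3.581753
  t = 2.0000: CF_t = 4.000000, DF = 0.863073, PV = 3.452292
  t = 2.5000: CF_t = 4.000000, DF = 0.831878, PV = 3.327511
  t = 3.0000: CF_t = 4.000000, DF = 0.801810, PV = 3.207239
  t = 3.5000: CF_t = 4.000000, DF = 0.772829, PV = 3.091315
  t = 4.0000: CF_t = 4.000000, DF = 0.744895, PV = 2.979581
  t = 4.5000: CF_t = 4.000000, DF = 0.717971, PV = 2.871885
  t = 5.0000: CF_t = 4.000000, DF = 0.692020, PV = 2.768082
  t = 5.5000: CF_t = 4.000000, DF = 0.667008, PV = 2.668031
  t = 6.0000: CF_t = 4.000000, DF = 0.642899, PV = 2.571596
  t = 6.5000: CF_t = 4.000000, DF = 0.619662, PV = 2.478647
  t = 7.0000: CF_t = 104.000000, DF = 0.597264, PV = 62.115483
Price P = sum_t PV_t = 102.684905

Answer: Price = 102.6849


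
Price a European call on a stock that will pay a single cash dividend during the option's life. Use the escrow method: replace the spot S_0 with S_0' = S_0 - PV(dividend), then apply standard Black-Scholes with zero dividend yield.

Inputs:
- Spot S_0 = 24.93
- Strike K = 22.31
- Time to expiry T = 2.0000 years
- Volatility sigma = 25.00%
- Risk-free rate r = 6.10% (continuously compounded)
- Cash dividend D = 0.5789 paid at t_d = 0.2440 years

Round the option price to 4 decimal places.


Answer: Price = 5.9224

Derivation:
PV(D) = D * exp(-r * t_d) = 0.5789 * 0.98522622 = 0.57034746
S_0' = S_0 - PV(D) = 24.9300 - 0.57034746 = 24.35965254
d1 = (ln(S_0'/K) + (r + sigma^2/2)*T) / (sigma*sqrt(T)) = 0.77044423
d2 = d1 - sigma*sqrt(T) = 0.41689084
exp(-rT) = 0.88514837
N(d1) = 0.77948179; N(d2) = 0.66162087
C = S_0' * N(d1) - K * exp(-rT) * N(d2) = 24.35965254 * 0.77948179 - 22.3100 * 0.88514837 * 0.66162087 = 5.9224


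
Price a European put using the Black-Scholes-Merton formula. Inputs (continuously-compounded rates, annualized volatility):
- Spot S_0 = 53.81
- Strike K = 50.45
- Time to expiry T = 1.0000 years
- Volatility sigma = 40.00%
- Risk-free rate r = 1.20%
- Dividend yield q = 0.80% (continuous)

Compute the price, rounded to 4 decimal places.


d1 = (ln(S/K) + (r - q + 0.5*sigma^2) * T) / (sigma * sqrt(T)) = 0.37119144
d2 = d1 - sigma * sqrt(T) = -0.02880856
exp(-rT) = 0.98807171; exp(-qT) = 0.99203191
P = K * exp(-rT) * N(-d2) - S_0 * exp(-qT) * N(-d1)
N(-d1) = 0.35524747; N(-d2) = 0.51149136
P = 50.4500 * 0.98807171 * 0.51149136 - 53.8100 * 0.99203191 * 0.35524747 = 6.5334

Answer: Price = 6.5334


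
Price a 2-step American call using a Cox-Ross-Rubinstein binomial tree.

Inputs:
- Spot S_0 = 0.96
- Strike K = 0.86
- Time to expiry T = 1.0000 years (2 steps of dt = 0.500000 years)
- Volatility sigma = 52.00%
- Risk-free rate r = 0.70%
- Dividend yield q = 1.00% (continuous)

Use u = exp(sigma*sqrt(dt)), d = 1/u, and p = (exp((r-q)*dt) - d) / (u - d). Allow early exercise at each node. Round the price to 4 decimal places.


Answer: Price = V(0,0) = 0.2376

Derivation:
dt = T/N = 0.500000
u = exp(sigma*sqrt(dt)) = 1.444402; d = 1/u = 0.692328
p = (exp((r-q)*dt) - d) / (u - d) = 0.407105
Discount per step: exp(-r*dt) = 0.996506
Stock lattice S(k, i) with i counting down-moves:
  k=0: S(0,0) = 0.9600
  k=1: S(1,0) = 1.3866; S(1,1) = 0.6646
  k=2: S(2,0) = 2.0028; S(2,1) = 0.9600; S(2,2) = 0.4601
Terminal payoffs V(N, i) = max(S_T - K, 0):
  V(2,0) = 1.142846; V(2,1) = 0.100000; V(2,2) = 0.000000
Backward induction: V(k, i) = exp(-r*dt) * [p * V(k+1, i) + (1-p) * V(k+1, i+1)]; then take max(V_cont, immediate exercise) for American.
  V(1,0) = exp(-r*dt) * [p*1.142846 + (1-p)*0.100000] = 0.522715; exercise = 0.526626; V(1,0) = max -> 0.526626
  V(1,1) = exp(-r*dt) * [p*0.100000 + (1-p)*0.000000] = 0.040568; exercise = 0.000000; V(1,1) = max -> 0.040568
  V(0,0) = exp(-r*dt) * [p*0.526626 + (1-p)*0.040568] = 0.237612; exercise = 0.100000; V(0,0) = max -> 0.237612


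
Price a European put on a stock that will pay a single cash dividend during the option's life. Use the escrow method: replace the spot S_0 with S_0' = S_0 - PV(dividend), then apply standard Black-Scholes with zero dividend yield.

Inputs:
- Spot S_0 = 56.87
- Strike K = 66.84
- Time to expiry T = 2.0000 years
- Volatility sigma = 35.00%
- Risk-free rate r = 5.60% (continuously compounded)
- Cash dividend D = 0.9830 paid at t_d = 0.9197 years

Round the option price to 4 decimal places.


Answer: Price = 13.3167

Derivation:
PV(D) = D * exp(-r * t_d) = 0.9830 * 0.94980061 = 0.93365400
S_0' = S_0 - PV(D) = 56.8700 - 0.93365400 = 55.93634600
d1 = (ln(S_0'/K) + (r + sigma^2/2)*T) / (sigma*sqrt(T)) = 0.11397079
d2 = d1 - sigma*sqrt(T) = -0.38100396
exp(-rT) = 0.89404426
N(-d1) = 0.45463048; N(-d2) = 0.64839984
P = K * exp(-rT) * N(-d2) - S_0' * N(-d1) = 66.8400 * 0.89404426 * 0.64839984 - 55.93634600 * 0.45463048 = 13.3167


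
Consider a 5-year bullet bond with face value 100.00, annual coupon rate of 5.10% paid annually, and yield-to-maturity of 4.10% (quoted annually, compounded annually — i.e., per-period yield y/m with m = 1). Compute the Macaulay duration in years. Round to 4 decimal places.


Coupon per period c = face * coupon_rate / m = 5.100000
Periods per year m = 1; per-period yield y/m = 0.041000
Number of cashflows N = 5
Cashflows (t years, CF_t, discount factor 1/(1+y/m)^(m*t), PV):
  t = 1.0000: CF_t = 5.100000, DF = 0.960615, PV = 4.899135
  t = 2.0000: CF_t = 5.100000, DF = 0.922781, PV = 4.706182
  t = 3.0000: CF_t = 5.100000, DF = 0.886437, PV = 4.520828
  t = 4.0000: CF_t = 5.100000, DF = 0.851524, PV = 4.342774
  t = 5.0000: CF_t = 105.100000, DF = 0.817987, PV = 85.970424
Price P = sum_t PV_t = 104.439344
Macaulay numerator sum_t t * PV_t:
  t * PV_t at t = 1.0000: 4.899135
  t * PV_t at t = 2.0000: 9.412364
  t * PV_t at t = 3.0000: 13.562484
  t * PV_t at t = 4.0000: 17.371097
  t * PV_t at t = 5.0000: 429.852120
Macaulay duration D = (sum_t t * PV_t) / P = 475.097201 / 104.439344 = 4.549025

Answer: Macaulay duration = 4.5490 years


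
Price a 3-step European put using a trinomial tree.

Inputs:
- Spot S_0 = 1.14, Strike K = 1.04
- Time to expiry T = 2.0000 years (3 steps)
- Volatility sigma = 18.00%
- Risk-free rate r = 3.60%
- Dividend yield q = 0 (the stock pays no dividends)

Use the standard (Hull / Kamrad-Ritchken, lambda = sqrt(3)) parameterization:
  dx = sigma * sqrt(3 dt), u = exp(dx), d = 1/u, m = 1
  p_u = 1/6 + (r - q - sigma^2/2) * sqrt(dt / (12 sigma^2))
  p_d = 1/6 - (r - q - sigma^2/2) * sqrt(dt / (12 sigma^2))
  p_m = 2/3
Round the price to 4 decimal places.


dt = T/N = 0.666667; dx = sigma*sqrt(3*dt) = 0.254558
u = exp(dx) = 1.289892; d = 1/u = 0.775259
p_u = 0.192594, p_m = 0.666667, p_d = 0.140739
Discount per step: exp(-r*dt) = 0.976286
Stock lattice S(k, j) with j the centered position index:
  k=0: S(0,+0) = 1.1400
  k=1: S(1,-1) = 0.8838; S(1,+0) = 1.1400; S(1,+1) = 1.4705
  k=2: S(2,-2) = 0.6852; S(2,-1) = 0.8838; S(2,+0) = 1.1400; S(2,+1) = 1.4705; S(2,+2) = 1.8968
  k=3: S(3,-3) = 0.5312; S(3,-2) = 0.6852; S(3,-1) = 0.8838; S(3,+0) = 1.1400; S(3,+1) = 1.4705; S(3,+2) = 1.8968; S(3,+3) = 2.4466
Terminal payoffs V(N, j) = max(K - S_T, 0):
  V(3,-3) = 0.508816; V(3,-2) = 0.354830; V(3,-1) = 0.156205; V(3,+0) = 0.000000; V(3,+1) = 0.000000; V(3,+2) = 0.000000; V(3,+3) = 0.000000
Backward induction: V(k, j) = exp(-r*dt) * [p_u * V(k+1, j+1) + p_m * V(k+1, j) + p_d * V(k+1, j-1)]
  V(2,-2) = exp(-r*dt) * [p_u*0.156205 + p_m*0.354830 + p_d*0.508816] = 0.330227
  V(2,-1) = exp(-r*dt) * [p_u*0.000000 + p_m*0.156205 + p_d*0.354830] = 0.150422
  V(2,+0) = exp(-r*dt) * [p_u*0.000000 + p_m*0.000000 + p_d*0.156205] = 0.021463
  V(2,+1) = exp(-r*dt) * [p_u*0.000000 + p_m*0.000000 + p_d*0.000000] = 0.000000
  V(2,+2) = exp(-r*dt) * [p_u*0.000000 + p_m*0.000000 + p_d*0.000000] = 0.000000
  V(1,-1) = exp(-r*dt) * [p_u*0.021463 + p_m*0.150422 + p_d*0.330227] = 0.147312
  V(1,+0) = exp(-r*dt) * [p_u*0.000000 + p_m*0.021463 + p_d*0.150422] = 0.034637
  V(1,+1) = exp(-r*dt) * [p_u*0.000000 + p_m*0.000000 + p_d*0.021463] = 0.002949
  V(0,+0) = exp(-r*dt) * [p_u*0.002949 + p_m*0.034637 + p_d*0.147312] = 0.043340

Answer: Price = V(0,0) = 0.0433


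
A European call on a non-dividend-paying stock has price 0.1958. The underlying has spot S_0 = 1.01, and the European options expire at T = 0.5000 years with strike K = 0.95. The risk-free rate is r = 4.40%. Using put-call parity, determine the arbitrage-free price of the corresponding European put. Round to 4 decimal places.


Answer: Put price = 0.1151

Derivation:
Put-call parity: C - P = S_0 * exp(-qT) - K * exp(-rT).
S_0 * exp(-qT) = 1.0100 * 1.00000000 = 1.01000000
K * exp(-rT) = 0.9500 * 0.97824024 = 0.92932822
P = C - S*exp(-qT) + K*exp(-rT)
P = 0.1958 - 1.01000000 + 0.92932822 = 0.1151


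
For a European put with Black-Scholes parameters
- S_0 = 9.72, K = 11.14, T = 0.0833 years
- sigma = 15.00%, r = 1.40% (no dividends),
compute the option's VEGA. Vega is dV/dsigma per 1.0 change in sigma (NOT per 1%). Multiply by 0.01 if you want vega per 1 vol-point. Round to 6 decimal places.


d1 = -3.1010672240; d2 = -3.1443598331
phi(d1) = 0.0032560271; exp(-qT) = 1.0000000000; exp(-rT) = 0.9988344797
Vega = S * exp(-qT) * phi(d1) * sqrt(T) = 9.7200 * 1.0000000000 * 0.0032560271 * 0.2886173938 = 0.009134

Answer: Vega = 0.009134


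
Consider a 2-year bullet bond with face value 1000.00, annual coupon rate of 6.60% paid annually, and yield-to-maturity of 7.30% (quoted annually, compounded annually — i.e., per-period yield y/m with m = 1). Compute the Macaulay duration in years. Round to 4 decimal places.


Answer: Macaulay duration = 1.9377 years

Derivation:
Coupon per period c = face * coupon_rate / m = 66.000000
Periods per year m = 1; per-period yield y/m = 0.073000
Number of cashflows N = 2
Cashflows (t years, CF_t, discount factor 1/(1+y/m)^(m*t), PV):
  t = 1.0000: CF_t = 66.000000, DF = 0.931966, PV = 61.509786
  t = 2.0000: CF_t = 1066.000000, DF = 0.868561, PV = 925.886519
Price P = sum_t PV_t = 987.396305
Macaulay numerator sum_t t * PV_t:
  t * PV_t at t = 1.0000: 61.509786
  t * PV_t at t = 2.0000: 1851.773038
Macaulay duration D = (sum_t t * PV_t) / P = 1913.282824 / 987.396305 = 1.937705


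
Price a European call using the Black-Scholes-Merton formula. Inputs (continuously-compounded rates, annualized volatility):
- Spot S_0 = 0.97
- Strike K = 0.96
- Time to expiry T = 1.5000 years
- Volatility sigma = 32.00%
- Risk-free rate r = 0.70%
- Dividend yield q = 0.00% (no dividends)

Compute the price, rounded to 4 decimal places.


Answer: Price = 0.1594

Derivation:
d1 = (ln(S/K) + (r - q + 0.5*sigma^2) * T) / (sigma * sqrt(T)) = 0.24919166
d2 = d1 - sigma * sqrt(T) = -0.14272670
exp(-rT) = 0.98955493; exp(-qT) = 1.00000000
C = S_0 * exp(-qT) * N(d1) - K * exp(-rT) * N(d2)
N(d1) = 0.59839374; N(d2) = 0.44325302
C = 0.9700 * 1.00000000 * 0.59839374 - 0.9600 * 0.98955493 * 0.44325302 = 0.1594


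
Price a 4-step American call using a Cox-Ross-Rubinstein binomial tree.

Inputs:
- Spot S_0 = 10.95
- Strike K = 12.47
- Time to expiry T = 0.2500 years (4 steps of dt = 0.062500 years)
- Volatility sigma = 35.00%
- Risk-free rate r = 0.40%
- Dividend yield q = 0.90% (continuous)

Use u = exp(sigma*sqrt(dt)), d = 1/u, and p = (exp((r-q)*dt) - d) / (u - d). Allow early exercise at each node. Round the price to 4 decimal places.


Answer: Price = V(0,0) = 0.2882

Derivation:
dt = T/N = 0.062500
u = exp(sigma*sqrt(dt)) = 1.091442; d = 1/u = 0.916219
p = (exp((r-q)*dt) - d) / (u - d) = 0.476356
Discount per step: exp(-r*dt) = 0.999750
Stock lattice S(k, i) with i counting down-moves:
  k=0: S(0,0) = 10.9500
  k=1: S(1,0) = 11.9513; S(1,1) = 10.0326
  k=2: S(2,0) = 13.0441; S(2,1) = 10.9500; S(2,2) = 9.1921
  k=3: S(3,0) = 14.2369; S(3,1) = 11.9513; S(3,2) = 10.0326; S(3,3) = 8.4219
  k=4: S(4,0) = 15.5388; S(4,1) = 13.0441; S(4,2) = 10.9500; S(4,3) = 9.1921; S(4,4) = 7.7163
Terminal payoffs V(N, i) = max(S_T - K, 0):
  V(4,0) = 3.068790; V(4,1) = 0.574146; V(4,2) = 0.000000; V(4,3) = 0.000000; V(4,4) = 0.000000
Backward induction: V(k, i) = exp(-r*dt) * [p * V(k+1, i) + (1-p) * V(k+1, i+1)]; then take max(V_cont, immediate exercise) for American.
  V(3,0) = exp(-r*dt) * [p*3.068790 + (1-p)*0.574146] = 1.762043; exercise = 1.766932; V(3,0) = max -> 1.766932
  V(3,1) = exp(-r*dt) * [p*0.574146 + (1-p)*0.000000] = 0.273429; exercise = 0.000000; V(3,1) = max -> 0.273429
  V(3,2) = exp(-r*dt) * [p*0.000000 + (1-p)*0.000000] = 0.000000; exercise = 0.000000; V(3,2) = max -> 0.000000
  V(3,3) = exp(-r*dt) * [p*0.000000 + (1-p)*0.000000] = 0.000000; exercise = 0.000000; V(3,3) = max -> 0.000000
  V(2,0) = exp(-r*dt) * [p*1.766932 + (1-p)*0.273429] = 0.984622; exercise = 0.574146; V(2,0) = max -> 0.984622
  V(2,1) = exp(-r*dt) * [p*0.273429 + (1-p)*0.000000] = 0.130217; exercise = 0.000000; V(2,1) = max -> 0.130217
  V(2,2) = exp(-r*dt) * [p*0.000000 + (1-p)*0.000000] = 0.000000; exercise = 0.000000; V(2,2) = max -> 0.000000
  V(1,0) = exp(-r*dt) * [p*0.984622 + (1-p)*0.130217] = 0.537084; exercise = 0.000000; V(1,0) = max -> 0.537084
  V(1,1) = exp(-r*dt) * [p*0.130217 + (1-p)*0.000000] = 0.062014; exercise = 0.000000; V(1,1) = max -> 0.062014
  V(0,0) = exp(-r*dt) * [p*0.537084 + (1-p)*0.062014] = 0.288244; exercise = 0.000000; V(0,0) = max -> 0.288244


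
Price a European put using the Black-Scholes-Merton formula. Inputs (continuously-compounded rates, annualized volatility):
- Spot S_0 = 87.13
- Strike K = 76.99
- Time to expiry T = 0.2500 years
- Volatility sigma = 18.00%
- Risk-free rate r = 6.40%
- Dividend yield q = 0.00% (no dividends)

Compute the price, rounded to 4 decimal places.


d1 = (ln(S/K) + (r - q + 0.5*sigma^2) * T) / (sigma * sqrt(T)) = 1.59750792
d2 = d1 - sigma * sqrt(T) = 1.50750792
exp(-rT) = 0.98412732; exp(-qT) = 1.00000000
P = K * exp(-rT) * N(-d2) - S_0 * exp(-qT) * N(-d1)
N(-d1) = 0.05507627; N(-d2) = 0.06584026
P = 76.9900 * 0.98412732 * 0.06584026 - 87.1300 * 1.00000000 * 0.05507627 = 0.1898

Answer: Price = 0.1898


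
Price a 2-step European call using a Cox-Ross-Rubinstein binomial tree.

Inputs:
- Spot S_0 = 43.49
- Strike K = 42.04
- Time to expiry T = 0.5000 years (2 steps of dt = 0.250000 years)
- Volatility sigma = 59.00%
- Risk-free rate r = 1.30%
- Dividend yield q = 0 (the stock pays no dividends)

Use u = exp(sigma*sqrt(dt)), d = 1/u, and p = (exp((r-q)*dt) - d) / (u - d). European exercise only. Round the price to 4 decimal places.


dt = T/N = 0.250000
u = exp(sigma*sqrt(dt)) = 1.343126; d = 1/u = 0.744532
p = (exp((r-q)*dt) - d) / (u - d) = 0.432218
Discount per step: exp(-r*dt) = 0.996755
Stock lattice S(k, i) with i counting down-moves:
  k=0: S(0,0) = 43.4900
  k=1: S(1,0) = 58.4126; S(1,1) = 32.3797
  k=2: S(2,0) = 78.4555; S(2,1) = 43.4900; S(2,2) = 24.1077
Terminal payoffs V(N, i) = max(S_T - K, 0):
  V(2,0) = 36.415456; V(2,1) = 1.450000; V(2,2) = 0.000000
Backward induction: V(k, i) = exp(-r*dt) * [p * V(k+1, i) + (1-p) * V(k+1, i+1)].
  V(1,0) = exp(-r*dt) * [p*36.415456 + (1-p)*1.450000] = 16.508974
  V(1,1) = exp(-r*dt) * [p*1.450000 + (1-p)*0.000000] = 0.624683
  V(0,0) = exp(-r*dt) * [p*16.508974 + (1-p)*0.624683] = 7.465863

Answer: Price = V(0,0) = 7.4659


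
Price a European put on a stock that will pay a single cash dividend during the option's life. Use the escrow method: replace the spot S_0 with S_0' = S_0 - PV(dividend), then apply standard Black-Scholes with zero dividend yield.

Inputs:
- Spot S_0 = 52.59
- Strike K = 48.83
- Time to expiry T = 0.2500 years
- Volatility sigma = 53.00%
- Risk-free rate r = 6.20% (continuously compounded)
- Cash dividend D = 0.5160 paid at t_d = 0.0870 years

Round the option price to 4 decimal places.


Answer: Price = 3.5163

Derivation:
PV(D) = D * exp(-r * t_d) = 0.5160 * 0.99462052 = 0.51322419
S_0' = S_0 - PV(D) = 52.5900 - 0.51322419 = 52.07677581
d1 = (ln(S_0'/K) + (r + sigma^2/2)*T) / (sigma*sqrt(T)) = 0.43391211
d2 = d1 - sigma*sqrt(T) = 0.16891211
exp(-rT) = 0.98461951
N(-d1) = 0.33217613; N(-d2) = 0.43293289
P = K * exp(-rT) * N(-d2) - S_0' * N(-d1) = 48.8300 * 0.98461951 * 0.43293289 - 52.07677581 * 0.33217613 = 3.5163


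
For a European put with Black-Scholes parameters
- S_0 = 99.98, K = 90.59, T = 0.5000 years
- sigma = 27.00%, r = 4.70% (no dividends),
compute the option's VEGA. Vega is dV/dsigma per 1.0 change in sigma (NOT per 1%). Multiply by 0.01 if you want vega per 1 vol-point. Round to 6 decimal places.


d1 = 0.7351361499; d2 = 0.5442173190
phi(d1) = 0.3044796233; exp(-qT) = 1.0000000000; exp(-rT) = 0.9767739747
Vega = S * exp(-qT) * phi(d1) * sqrt(T) = 99.9800 * 1.0000000000 * 0.3044796233 * 0.7071067812 = 21.525655

Answer: Vega = 21.525655


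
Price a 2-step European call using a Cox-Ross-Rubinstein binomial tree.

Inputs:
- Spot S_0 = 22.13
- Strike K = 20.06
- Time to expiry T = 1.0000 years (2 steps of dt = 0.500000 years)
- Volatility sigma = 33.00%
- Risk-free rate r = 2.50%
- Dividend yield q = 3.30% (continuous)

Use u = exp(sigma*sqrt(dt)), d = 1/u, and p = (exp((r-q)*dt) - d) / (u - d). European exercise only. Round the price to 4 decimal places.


dt = T/N = 0.500000
u = exp(sigma*sqrt(dt)) = 1.262817; d = 1/u = 0.791880
p = (exp((r-q)*dt) - d) / (u - d) = 0.433450
Discount per step: exp(-r*dt) = 0.987578
Stock lattice S(k, i) with i counting down-moves:
  k=0: S(0,0) = 22.1300
  k=1: S(1,0) = 27.9461; S(1,1) = 17.5243
  k=2: S(2,0) = 35.2909; S(2,1) = 22.1300; S(2,2) = 13.8772
Terminal payoffs V(N, i) = max(S_T - K, 0):
  V(2,0) = 15.230882; V(2,1) = 2.070000; V(2,2) = 0.000000
Backward induction: V(k, i) = exp(-r*dt) * [p * V(k+1, i) + (1-p) * V(k+1, i+1)].
  V(1,0) = exp(-r*dt) * [p*15.230882 + (1-p)*2.070000] = 7.678010
  V(1,1) = exp(-r*dt) * [p*2.070000 + (1-p)*0.000000] = 0.886096
  V(0,0) = exp(-r*dt) * [p*7.678010 + (1-p)*0.886096] = 3.782475

Answer: Price = V(0,0) = 3.7825


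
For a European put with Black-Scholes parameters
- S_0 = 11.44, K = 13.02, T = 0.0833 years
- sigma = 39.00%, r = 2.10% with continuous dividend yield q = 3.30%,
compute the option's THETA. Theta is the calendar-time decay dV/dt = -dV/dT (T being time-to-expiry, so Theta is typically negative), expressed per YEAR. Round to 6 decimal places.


d1 = -1.1019404973; d2 = -1.2145012808
phi(d1) = 0.2173872480; exp(-qT) = 0.9972548748; exp(-rT) = 0.9982522291
Theta = -S*exp(-qT)*phi(d1)*sigma/(2*sqrt(T)) + r*K*exp(-rT)*N(-d2) - q*S*exp(-qT)*N(-d1)
N(-d1) = 0.8647562295; N(-d2) = 0.8877218195; sqrt(T) = 0.2886173938
Term 1 = -11.4400 * 0.9972548748 * 0.2173872480 * 0.3900 / (2 * 0.2886173938) = -1.6756309277
Term 2 = 0.0210 * 13.0200 * 0.9982522291 * 0.8877218195 = 0.2422966794
Term 3 = -0.0330 * 11.4400 * 0.9972548748 * 0.8647562295 = -0.3255665906
Theta = -1.6756309277 + (0.2422966794) + (-0.3255665906) = -1.758901

Answer: Theta = -1.758901


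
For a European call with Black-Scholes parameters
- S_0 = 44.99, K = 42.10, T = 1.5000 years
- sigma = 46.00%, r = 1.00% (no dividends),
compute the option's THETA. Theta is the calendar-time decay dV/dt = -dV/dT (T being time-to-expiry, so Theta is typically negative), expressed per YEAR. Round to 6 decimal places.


d1 = 0.4261624068; d2 = -0.1372202340
phi(d1) = 0.3643116007; exp(-qT) = 1.0000000000; exp(-rT) = 0.9851119396
Theta = -S*exp(-qT)*phi(d1)*sigma/(2*sqrt(T)) - r*K*exp(-rT)*N(d2) + q*S*exp(-qT)*N(d1)
N(d1) = 0.6650052457; N(d2) = 0.4454283589; sqrt(T) = 1.2247448714
Term 1 = -44.9900 * 1.0000000000 * 0.3643116007 * 0.4600 / (2 * 1.2247448714) = -3.0780183192
Term 2 = -0.0100 * 42.1000 * 0.9851119396 * 0.4454283589 = -0.1847334505
Term 3 = 0 (no dividend yield, q = 0)
Theta = -3.0780183192 + (-0.1847334505) + (0.0000000000) = -3.262752

Answer: Theta = -3.262752


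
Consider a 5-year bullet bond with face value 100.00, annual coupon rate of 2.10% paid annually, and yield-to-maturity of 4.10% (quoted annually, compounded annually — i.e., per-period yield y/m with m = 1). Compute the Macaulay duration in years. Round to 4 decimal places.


Coupon per period c = face * coupon_rate / m = 2.100000
Periods per year m = 1; per-period yield y/m = 0.041000
Number of cashflows N = 5
Cashflows (t years, CF_t, discount factor 1/(1+y/m)^(m*t), PV):
  t = 1.0000: CF_t = 2.100000, DF = 0.960615, PV = 2.017291
  t = 2.0000: CF_t = 2.100000, DF = 0.922781, PV = 1.937840
  t = 3.0000: CF_t = 2.100000, DF = 0.886437, PV = 1.861517
  t = 4.0000: CF_t = 2.100000, DF = 0.851524, PV = 1.788201
  t = 5.0000: CF_t = 102.100000, DF = 0.817987, PV = 83.516463
Price P = sum_t PV_t = 91.121313
Macaulay numerator sum_t t * PV_t:
  t * PV_t at t = 1.0000: 2.017291
  t * PV_t at t = 2.0000: 3.875679
  t * PV_t at t = 3.0000: 5.584552
  t * PV_t at t = 4.0000: 7.152805
  t * PV_t at t = 5.0000: 417.582316
Macaulay duration D = (sum_t t * PV_t) / P = 436.212644 / 91.121313 = 4.787164

Answer: Macaulay duration = 4.7872 years


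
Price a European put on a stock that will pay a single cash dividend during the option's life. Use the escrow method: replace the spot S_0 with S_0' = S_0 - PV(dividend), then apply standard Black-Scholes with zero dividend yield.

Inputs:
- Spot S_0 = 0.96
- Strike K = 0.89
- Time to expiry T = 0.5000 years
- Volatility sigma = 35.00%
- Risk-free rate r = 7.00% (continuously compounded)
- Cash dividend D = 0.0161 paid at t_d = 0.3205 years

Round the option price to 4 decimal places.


PV(D) = D * exp(-r * t_d) = 0.0161 * 0.97781479 = 0.01574282
S_0' = S_0 - PV(D) = 0.9600 - 0.01574282 = 0.94425718
d1 = (ln(S_0'/K) + (r + sigma^2/2)*T) / (sigma*sqrt(T)) = 0.50427665
d2 = d1 - sigma*sqrt(T) = 0.25678928
exp(-rT) = 0.96560542
N(-d1) = 0.30703349; N(-d2) = 0.39867072
P = K * exp(-rT) * N(-d2) - S_0' * N(-d1) = 0.8900 * 0.96560542 * 0.39867072 - 0.94425718 * 0.30703349 = 0.0527

Answer: Price = 0.0527


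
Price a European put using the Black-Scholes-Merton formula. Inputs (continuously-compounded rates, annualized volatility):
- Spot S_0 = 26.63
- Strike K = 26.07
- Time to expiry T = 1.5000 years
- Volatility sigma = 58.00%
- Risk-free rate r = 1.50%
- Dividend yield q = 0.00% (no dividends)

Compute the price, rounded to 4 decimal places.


Answer: Price = 6.6759

Derivation:
d1 = (ln(S/K) + (r - q + 0.5*sigma^2) * T) / (sigma * sqrt(T)) = 0.41676966
d2 = d1 - sigma * sqrt(T) = -0.29358237
exp(-rT) = 0.97775124; exp(-qT) = 1.00000000
P = K * exp(-rT) * N(-d2) - S_0 * exp(-qT) * N(-d1)
N(-d1) = 0.33842345; N(-d2) = 0.61546147
P = 26.0700 * 0.97775124 * 0.61546147 - 26.6300 * 1.00000000 * 0.33842345 = 6.6759


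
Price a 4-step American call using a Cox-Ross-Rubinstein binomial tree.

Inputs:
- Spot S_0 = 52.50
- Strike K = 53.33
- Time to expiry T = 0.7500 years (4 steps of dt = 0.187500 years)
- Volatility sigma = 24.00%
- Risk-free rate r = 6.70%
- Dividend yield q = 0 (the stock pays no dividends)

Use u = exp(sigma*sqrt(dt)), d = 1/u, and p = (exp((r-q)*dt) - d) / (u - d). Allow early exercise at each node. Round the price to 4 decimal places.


Answer: Price = V(0,0) = 5.0976

Derivation:
dt = T/N = 0.187500
u = exp(sigma*sqrt(dt)) = 1.109515; d = 1/u = 0.901295
p = (exp((r-q)*dt) - d) / (u - d) = 0.534756
Discount per step: exp(-r*dt) = 0.987516
Stock lattice S(k, i) with i counting down-moves:
  k=0: S(0,0) = 52.5000
  k=1: S(1,0) = 58.2495; S(1,1) = 47.3180
  k=2: S(2,0) = 64.6287; S(2,1) = 52.5000; S(2,2) = 42.6474
  k=3: S(3,0) = 71.7066; S(3,1) = 58.2495; S(3,2) = 47.3180; S(3,3) = 38.4379
  k=4: S(4,0) = 79.5595; S(4,1) = 64.6287; S(4,2) = 52.5000; S(4,3) = 42.6474; S(4,4) = 34.6439
Terminal payoffs V(N, i) = max(S_T - K, 0):
  V(4,0) = 26.229515; V(4,1) = 11.298744; V(4,2) = 0.000000; V(4,3) = 0.000000; V(4,4) = 0.000000
Backward induction: V(k, i) = exp(-r*dt) * [p * V(k+1, i) + (1-p) * V(k+1, i+1)]; then take max(V_cont, immediate exercise) for American.
  V(3,0) = exp(-r*dt) * [p*26.229515 + (1-p)*11.298744] = 19.042333; exercise = 18.376566; V(3,0) = max -> 19.042333
  V(3,1) = exp(-r*dt) * [p*11.298744 + (1-p)*0.000000] = 5.966641; exercise = 4.919541; V(3,1) = max -> 5.966641
  V(3,2) = exp(-r*dt) * [p*0.000000 + (1-p)*0.000000] = 0.000000; exercise = 0.000000; V(3,2) = max -> 0.000000
  V(3,3) = exp(-r*dt) * [p*0.000000 + (1-p)*0.000000] = 0.000000; exercise = 0.000000; V(3,3) = max -> 0.000000
  V(2,0) = exp(-r*dt) * [p*19.042333 + (1-p)*5.966641] = 12.797165; exercise = 11.298744; V(2,0) = max -> 12.797165
  V(2,1) = exp(-r*dt) * [p*5.966641 + (1-p)*0.000000] = 3.150864; exercise = 0.000000; V(2,1) = max -> 3.150864
  V(2,2) = exp(-r*dt) * [p*0.000000 + (1-p)*0.000000] = 0.000000; exercise = 0.000000; V(2,2) = max -> 0.000000
  V(1,0) = exp(-r*dt) * [p*12.797165 + (1-p)*3.150864] = 8.205548; exercise = 4.919541; V(1,0) = max -> 8.205548
  V(1,1) = exp(-r*dt) * [p*3.150864 + (1-p)*0.000000] = 1.663908; exercise = 0.000000; V(1,1) = max -> 1.663908
  V(0,0) = exp(-r*dt) * [p*8.205548 + (1-p)*1.663908] = 5.097645; exercise = 0.000000; V(0,0) = max -> 5.097645
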